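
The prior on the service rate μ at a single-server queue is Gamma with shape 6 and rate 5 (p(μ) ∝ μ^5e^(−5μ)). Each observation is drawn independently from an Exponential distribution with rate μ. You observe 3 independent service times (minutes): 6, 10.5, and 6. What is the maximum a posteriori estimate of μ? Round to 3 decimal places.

The Exponential(rate=μ) likelihood is ∝ μ^n e^(−μΣtᵢ). Here n = 3 and Σtᵢ = 6 + 10.5 + 6 = 22.5.
Posterior ∝ μ^5e^(−5μ) · μ^3e^(−22.5μ) = μ^8e^(−27.5μ), i.e. Gamma(9, 27.5).
Mode = (a−1)/b = 8/27.5 ≈ 0.291.

μ̂_MAP = 0.291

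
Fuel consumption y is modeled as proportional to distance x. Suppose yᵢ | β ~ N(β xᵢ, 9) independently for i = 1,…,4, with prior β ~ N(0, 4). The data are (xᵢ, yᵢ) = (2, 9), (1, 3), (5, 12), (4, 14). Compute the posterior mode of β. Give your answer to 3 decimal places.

β̂_MAP = 2.839

log p(β | y) = −Σ(yᵢ − βxᵢ)²/(2·9) − β²/(2·4) + const.
Setting the derivative to zero: Σxᵢ(yᵢ − βxᵢ)/9 − β/4 = 0, so β = Σxᵢyᵢ / (Σxᵢ² + σ²/τ²).
Σxᵢyᵢ = 2·9 + 1·3 + 5·12 + 4·14 = 137; Σxᵢ² = 46; σ²/τ² = 2.25.
β̂_MAP = 137 / (46 + 2.25) = 137/48.25 ≈ 2.839.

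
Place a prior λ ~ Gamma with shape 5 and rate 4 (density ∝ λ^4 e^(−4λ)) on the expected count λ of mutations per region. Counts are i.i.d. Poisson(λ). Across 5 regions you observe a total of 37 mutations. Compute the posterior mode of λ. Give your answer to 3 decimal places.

Σxᵢ = 37, n = 5.
Posterior ∝ λ^4e^(−4λ) · λ^37e^(−5λ) = λ^41e^(−9λ), i.e. Gamma(shape=42, rate=9).
The mode of a Gamma(a, b) with a ≥ 1 (shape–rate) is (a−1)/b = 41/9 ≈ 4.556.

λ̂_MAP = 4.556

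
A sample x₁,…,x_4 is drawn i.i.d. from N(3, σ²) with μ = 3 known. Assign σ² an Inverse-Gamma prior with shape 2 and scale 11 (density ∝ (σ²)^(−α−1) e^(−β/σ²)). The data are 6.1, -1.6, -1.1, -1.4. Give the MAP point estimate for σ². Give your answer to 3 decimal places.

σ̂²_MAP = 8.894

Sum of squared deviations about the known mean: SS = (6.1−3)² + (-1.6−3)² + (-1.1−3)² + (-1.4−3)² = 66.94.
The Normal likelihood contributes (σ²)^(−n/2) exp(−SS/(2σ²)), so the posterior is Inverse-Gamma(α + n/2, β + SS/2) = Inverse-Gamma(4, 44.47).
The mode of Inverse-Gamma(a, b) is b/(a+1) = 44.47/5 ≈ 8.894.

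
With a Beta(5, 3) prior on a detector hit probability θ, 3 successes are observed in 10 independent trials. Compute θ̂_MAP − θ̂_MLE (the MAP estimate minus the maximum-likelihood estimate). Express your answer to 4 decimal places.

MAP − MLE = 0.1375

Posterior is Beta(8, 10); MAP = (8−1)/(18−2) = 7/16 ≈ 0.43750.
MLE ignores the prior: θ̂_MLE = k/n = 3/10 ≈ 0.30000.
Difference = 7/16 − 3/10 = 11/80 ≈ 0.1375.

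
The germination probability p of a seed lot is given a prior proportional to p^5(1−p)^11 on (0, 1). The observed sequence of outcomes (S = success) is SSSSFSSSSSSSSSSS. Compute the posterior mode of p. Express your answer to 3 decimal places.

p̂_MAP = 0.625

The prior density ∝ p^5(1−p)^11 is the kernel of Beta(6, 12).
Data: 15 successes in 16 trials (from the sequence). The binomial likelihood contributes p^15(1−p)^1, so the posterior is Beta(6+15, 12+1) = Beta(21, 13).
For Beta(a, b) with a, b > 1 the mode is (a−1)/(a+b−2) = 20/32 ≈ 0.625.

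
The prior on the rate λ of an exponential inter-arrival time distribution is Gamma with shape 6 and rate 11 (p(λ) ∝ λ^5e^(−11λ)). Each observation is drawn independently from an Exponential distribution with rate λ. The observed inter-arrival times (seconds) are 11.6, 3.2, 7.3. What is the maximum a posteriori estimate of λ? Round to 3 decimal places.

λ̂_MAP = 0.242

The Exponential(rate=λ) likelihood is ∝ λ^n e^(−λΣtᵢ). Here n = 3 and Σtᵢ = 11.6 + 3.2 + 7.3 = 22.1.
Posterior ∝ λ^5e^(−11λ) · λ^3e^(−22.1λ) = λ^8e^(−33.1λ), i.e. Gamma(9, 33.1).
Mode = (a−1)/b = 8/33.1 ≈ 0.242.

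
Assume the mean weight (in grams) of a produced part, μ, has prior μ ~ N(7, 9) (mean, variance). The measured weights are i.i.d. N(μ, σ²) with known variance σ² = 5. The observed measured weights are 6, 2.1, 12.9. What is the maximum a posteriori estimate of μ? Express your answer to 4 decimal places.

μ̂_MAP = 7.0000

n = 3; x̄ = (6 + 2.1 + 12.9)/3 = 21/3 = 7.
For a Normal prior and Normal likelihood with known variance, the posterior is Normal; its mode equals its mean, the precision-weighted average.
Prior precision 1/σ₀² = 1/9; data precision n/σ² = 3/5 = 0.6.
μ̂ = ((1/9)·7 + 0.6·7) / (1/9 + 0.6) = (224/45)/(32/45) = 7.0000.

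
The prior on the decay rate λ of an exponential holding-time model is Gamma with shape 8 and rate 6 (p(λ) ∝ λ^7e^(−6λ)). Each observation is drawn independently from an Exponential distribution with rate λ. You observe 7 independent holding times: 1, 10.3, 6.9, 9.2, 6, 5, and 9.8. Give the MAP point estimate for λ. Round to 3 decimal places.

The Exponential(rate=λ) likelihood is ∝ λ^n e^(−λΣtᵢ). Here n = 7 and Σtᵢ = 1 + 10.3 + 6.9 + 9.2 + 6 + 5 + 9.8 = 48.2.
Posterior ∝ λ^7e^(−6λ) · λ^7e^(−48.2λ) = λ^14e^(−54.2λ), i.e. Gamma(15, 54.2).
Mode = (a−1)/b = 14/54.2 ≈ 0.258.

λ̂_MAP = 0.258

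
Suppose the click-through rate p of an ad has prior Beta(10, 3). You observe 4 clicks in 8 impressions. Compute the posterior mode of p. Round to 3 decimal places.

p̂_MAP = 0.684

Prior: Beta(10, 3).
Data: 4 successes in 8 trials. The binomial likelihood contributes p^4(1−p)^4, so the posterior is Beta(10+4, 3+4) = Beta(14, 7).
For Beta(a, b) with a, b > 1 the mode is (a−1)/(a+b−2) = 13/19 ≈ 0.684.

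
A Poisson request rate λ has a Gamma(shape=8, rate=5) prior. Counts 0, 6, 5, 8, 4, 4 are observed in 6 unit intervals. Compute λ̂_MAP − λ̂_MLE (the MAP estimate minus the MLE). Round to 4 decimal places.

MAP − MLE = -1.4091

Σxᵢ = 27. Posterior is Gamma(35, 11); MAP = (35−1)/11 = 34/11 ≈ 3.09091.
MLE = x̄ = 27/6 ≈ 4.50000.
Difference = 34/11 − 27/6 = -31/22 ≈ -1.4091.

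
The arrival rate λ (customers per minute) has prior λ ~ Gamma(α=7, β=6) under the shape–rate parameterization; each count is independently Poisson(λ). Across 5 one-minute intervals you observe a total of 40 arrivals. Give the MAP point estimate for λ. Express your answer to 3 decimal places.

λ̂_MAP = 4.182

Σxᵢ = 40, n = 5.
Posterior ∝ λ^6e^(−6λ) · λ^40e^(−5λ) = λ^46e^(−11λ), i.e. Gamma(shape=47, rate=11).
The mode of a Gamma(a, b) with a ≥ 1 (shape–rate) is (a−1)/b = 46/11 ≈ 4.182.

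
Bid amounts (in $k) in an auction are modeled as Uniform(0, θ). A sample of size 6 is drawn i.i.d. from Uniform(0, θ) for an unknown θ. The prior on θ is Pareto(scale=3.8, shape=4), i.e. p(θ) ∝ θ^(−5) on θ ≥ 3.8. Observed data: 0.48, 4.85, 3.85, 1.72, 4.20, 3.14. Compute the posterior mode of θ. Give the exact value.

The Uniform(0, θ) likelihood is θ^(−n) for θ ≥ max(xᵢ), zero otherwise. Here max(xᵢ) = 4.85.
Posterior ∝ θ^(−5) · θ^(−6) = θ^(−11) on θ ≥ max(3.8, 4.85) = 4.85.
This density is strictly decreasing in θ, so the posterior mode lies at the lower boundary of the support.

θ̂_MAP = 4.85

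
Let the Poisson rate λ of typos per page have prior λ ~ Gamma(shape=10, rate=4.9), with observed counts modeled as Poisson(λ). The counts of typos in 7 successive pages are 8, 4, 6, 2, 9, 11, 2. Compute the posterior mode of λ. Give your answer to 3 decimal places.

λ̂_MAP = 4.286

Σxᵢ = 8+4+6+2+9+11+2 = 42, with n = 7.
Posterior ∝ λ^9e^(−4.9λ) · λ^42e^(−7λ) = λ^51e^(−11.9λ), i.e. Gamma(shape=52, rate=11.9).
The mode of a Gamma(a, b) with a ≥ 1 (shape–rate) is (a−1)/b = 51/11.9 ≈ 4.286.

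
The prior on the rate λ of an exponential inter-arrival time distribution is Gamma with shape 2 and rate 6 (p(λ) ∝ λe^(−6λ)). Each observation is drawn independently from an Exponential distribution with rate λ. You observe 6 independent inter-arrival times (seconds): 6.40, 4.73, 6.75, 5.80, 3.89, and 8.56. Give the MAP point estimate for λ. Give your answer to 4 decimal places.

λ̂_MAP = 0.1662

The Exponential(rate=λ) likelihood is ∝ λ^n e^(−λΣtᵢ). Here n = 6 and Σtᵢ = 6.40 + 4.73 + 6.75 + 5.80 + 3.89 + 8.56 = 36.13.
Posterior ∝ λe^(−6λ) · λ^6e^(−36.13λ) = λ^7e^(−42.13λ), i.e. Gamma(8, 42.13).
Mode = (a−1)/b = 7/42.13 ≈ 0.1662.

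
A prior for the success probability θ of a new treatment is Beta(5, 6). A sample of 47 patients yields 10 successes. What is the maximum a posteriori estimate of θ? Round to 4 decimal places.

θ̂_MAP = 0.2500

Prior: Beta(5, 6).
Data: 10 successes in 47 trials. The binomial likelihood contributes θ^10(1−θ)^37, so the posterior is Beta(5+10, 6+37) = Beta(15, 43).
For Beta(a, b) with a, b > 1 the mode is (a−1)/(a+b−2) = 14/56 ≈ 0.2500.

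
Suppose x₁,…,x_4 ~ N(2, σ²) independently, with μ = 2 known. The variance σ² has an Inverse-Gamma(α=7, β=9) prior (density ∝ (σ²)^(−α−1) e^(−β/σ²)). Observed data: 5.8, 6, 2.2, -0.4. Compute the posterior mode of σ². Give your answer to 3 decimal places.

σ̂²_MAP = 2.712

Sum of squared deviations about the known mean: SS = (5.8−2)² + (6−2)² + (2.2−2)² + (-0.4−2)² = 36.24.
The Normal likelihood contributes (σ²)^(−n/2) exp(−SS/(2σ²)), so the posterior is Inverse-Gamma(α + n/2, β + SS/2) = Inverse-Gamma(9, 27.12).
The mode of Inverse-Gamma(a, b) is b/(a+1) = 27.12/10 ≈ 2.712.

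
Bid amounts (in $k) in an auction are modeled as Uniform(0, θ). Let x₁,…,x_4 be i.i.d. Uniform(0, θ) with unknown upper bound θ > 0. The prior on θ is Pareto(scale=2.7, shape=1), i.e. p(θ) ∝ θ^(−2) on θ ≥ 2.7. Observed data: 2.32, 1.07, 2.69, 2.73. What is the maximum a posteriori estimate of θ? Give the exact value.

The Uniform(0, θ) likelihood is θ^(−n) for θ ≥ max(xᵢ), zero otherwise. Here max(xᵢ) = 2.73.
Posterior ∝ θ^(−2) · θ^(−4) = θ^(−6) on θ ≥ max(2.7, 2.73) = 2.73.
This density is strictly decreasing in θ, so the posterior mode lies at the lower boundary of the support.

θ̂_MAP = 2.73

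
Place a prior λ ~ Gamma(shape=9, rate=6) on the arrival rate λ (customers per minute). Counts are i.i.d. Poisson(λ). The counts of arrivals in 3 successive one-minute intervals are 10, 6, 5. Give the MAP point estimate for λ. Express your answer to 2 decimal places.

λ̂_MAP = 3.22

Σxᵢ = 10+6+5 = 21, with n = 3.
Posterior ∝ λ^8e^(−6λ) · λ^21e^(−3λ) = λ^29e^(−9λ), i.e. Gamma(shape=30, rate=9).
The mode of a Gamma(a, b) with a ≥ 1 (shape–rate) is (a−1)/b = 29/9 ≈ 3.22.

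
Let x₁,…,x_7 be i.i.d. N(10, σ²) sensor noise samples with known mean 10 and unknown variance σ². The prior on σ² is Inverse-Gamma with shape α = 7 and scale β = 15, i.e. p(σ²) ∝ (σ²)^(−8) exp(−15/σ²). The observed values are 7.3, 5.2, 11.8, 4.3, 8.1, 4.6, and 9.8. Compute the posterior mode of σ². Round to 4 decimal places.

σ̂²_MAP = 5.6030

Sum of squared deviations about the known mean: SS = (7.3−10)² + (5.2−10)² + (11.8−10)² + (4.3−10)² + (8.1−10)² + (4.6−10)² + (9.8−10)² = 98.87.
The Normal likelihood contributes (σ²)^(−n/2) exp(−SS/(2σ²)), so the posterior is Inverse-Gamma(α + n/2, β + SS/2) = Inverse-Gamma(10.5, 64.435).
The mode of Inverse-Gamma(a, b) is b/(a+1) = 64.435/11.5 ≈ 5.6030.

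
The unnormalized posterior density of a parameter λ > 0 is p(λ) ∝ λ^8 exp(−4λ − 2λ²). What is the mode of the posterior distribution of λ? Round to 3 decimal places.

λ̂_MAP = 1.000

ℓ'(λ) = 8/λ − 4 − 4λ. Setting this to zero and multiplying by λ: 4λ² + 4λ − 8 = 0.
λ = (−4 + √(4² + 4·4·8)) / (2·4) = (−4 + √144) / 8 = (−4 + 12)/8 = 1.
ℓ''(λ) = −8/λ² − 4 < 0, confirming a maximum.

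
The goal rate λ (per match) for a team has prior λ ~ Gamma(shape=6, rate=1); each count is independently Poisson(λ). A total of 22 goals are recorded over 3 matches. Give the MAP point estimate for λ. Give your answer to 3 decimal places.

Σxᵢ = 22, n = 3.
Posterior ∝ λ^5e^(−1λ) · λ^22e^(−3λ) = λ^27e^(−4λ), i.e. Gamma(shape=28, rate=4).
The mode of a Gamma(a, b) with a ≥ 1 (shape–rate) is (a−1)/b = 27/4 ≈ 6.750.

λ̂_MAP = 6.750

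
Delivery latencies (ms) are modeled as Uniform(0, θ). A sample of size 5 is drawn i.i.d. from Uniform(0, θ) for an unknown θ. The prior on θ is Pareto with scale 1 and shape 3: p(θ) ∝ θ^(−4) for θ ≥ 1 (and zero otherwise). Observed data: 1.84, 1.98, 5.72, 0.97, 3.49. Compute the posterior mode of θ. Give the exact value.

θ̂_MAP = 5.72

The Uniform(0, θ) likelihood is θ^(−n) for θ ≥ max(xᵢ), zero otherwise. Here max(xᵢ) = 5.72.
Posterior ∝ θ^(−4) · θ^(−5) = θ^(−9) on θ ≥ max(1, 5.72) = 5.72.
This density is strictly decreasing in θ, so the posterior mode lies at the lower boundary of the support.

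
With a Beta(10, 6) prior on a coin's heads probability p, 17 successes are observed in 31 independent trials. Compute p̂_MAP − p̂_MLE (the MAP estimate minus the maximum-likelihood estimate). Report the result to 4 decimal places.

MAP − MLE = 0.0294

Posterior is Beta(27, 20); MAP = (27−1)/(47−2) = 26/45 ≈ 0.57778.
MLE ignores the prior: p̂_MLE = k/n = 17/31 ≈ 0.54839.
Difference = 26/45 − 17/31 = 41/1395 ≈ 0.0294.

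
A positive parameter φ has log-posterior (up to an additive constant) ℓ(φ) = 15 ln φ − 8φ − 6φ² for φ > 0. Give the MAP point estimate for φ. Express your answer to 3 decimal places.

φ̂_MAP = 0.833

ℓ'(φ) = 15/φ − 8 − 12φ. Setting this to zero and multiplying by φ: 12φ² + 8φ − 15 = 0.
φ = (−8 + √(8² + 4·12·15)) / (2·12) = (−8 + √784) / 24 = (−8 + 28)/24 = 5/6.
ℓ''(φ) = −15/φ² − 12 < 0, confirming a maximum.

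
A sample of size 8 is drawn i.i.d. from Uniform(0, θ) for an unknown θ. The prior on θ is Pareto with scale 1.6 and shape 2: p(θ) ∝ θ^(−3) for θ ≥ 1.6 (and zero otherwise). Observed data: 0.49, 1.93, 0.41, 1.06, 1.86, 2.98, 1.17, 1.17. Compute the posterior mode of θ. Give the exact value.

The Uniform(0, θ) likelihood is θ^(−n) for θ ≥ max(xᵢ), zero otherwise. Here max(xᵢ) = 2.98.
Posterior ∝ θ^(−3) · θ^(−8) = θ^(−11) on θ ≥ max(1.6, 2.98) = 2.98.
This density is strictly decreasing in θ, so the posterior mode lies at the lower boundary of the support.

θ̂_MAP = 2.98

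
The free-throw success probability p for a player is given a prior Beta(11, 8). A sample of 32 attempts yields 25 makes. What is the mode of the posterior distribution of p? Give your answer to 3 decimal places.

p̂_MAP = 0.714

Prior: Beta(11, 8).
Data: 25 successes in 32 trials. The binomial likelihood contributes p^25(1−p)^7, so the posterior is Beta(11+25, 8+7) = Beta(36, 15).
For Beta(a, b) with a, b > 1 the mode is (a−1)/(a+b−2) = 35/49 ≈ 0.714.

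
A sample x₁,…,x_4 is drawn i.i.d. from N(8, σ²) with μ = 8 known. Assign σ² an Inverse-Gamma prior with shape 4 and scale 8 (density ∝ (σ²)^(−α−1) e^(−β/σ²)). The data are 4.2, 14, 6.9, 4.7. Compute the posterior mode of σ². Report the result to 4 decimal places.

Sum of squared deviations about the known mean: SS = (4.2−8)² + (14−8)² + (6.9−8)² + (4.7−8)² = 62.54.
The Normal likelihood contributes (σ²)^(−n/2) exp(−SS/(2σ²)), so the posterior is Inverse-Gamma(α + n/2, β + SS/2) = Inverse-Gamma(6, 39.27).
The mode of Inverse-Gamma(a, b) is b/(a+1) = 39.27/7 ≈ 5.6100.

σ̂²_MAP = 5.6100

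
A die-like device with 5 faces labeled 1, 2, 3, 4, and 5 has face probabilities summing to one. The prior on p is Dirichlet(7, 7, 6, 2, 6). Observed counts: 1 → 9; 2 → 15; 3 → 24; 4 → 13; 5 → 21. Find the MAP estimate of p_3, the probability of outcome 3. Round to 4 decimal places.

MAP estimate: 0.2762

The posterior is Dirichlet(αᵢ + nᵢ) = Dirichlet(16, 22, 30, 15, 27).
For a Dirichlet(a₁,…,a_K) with all aᵢ > 1, the mode has j-th component (aⱼ − 1)/(Σaᵢ − K).
Here Σaᵢ = 110 and K = 5, so p_3 = (30 − 1)/(110 − 5) = 29/105 ≈ 0.2762.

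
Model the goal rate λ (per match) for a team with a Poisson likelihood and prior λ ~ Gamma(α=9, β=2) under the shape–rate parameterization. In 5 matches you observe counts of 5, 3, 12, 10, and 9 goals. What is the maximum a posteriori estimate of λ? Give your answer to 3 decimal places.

λ̂_MAP = 6.714

Σxᵢ = 5+3+12+10+9 = 39, with n = 5.
Posterior ∝ λ^8e^(−2λ) · λ^39e^(−5λ) = λ^47e^(−7λ), i.e. Gamma(shape=48, rate=7).
The mode of a Gamma(a, b) with a ≥ 1 (shape–rate) is (a−1)/b = 47/7 ≈ 6.714.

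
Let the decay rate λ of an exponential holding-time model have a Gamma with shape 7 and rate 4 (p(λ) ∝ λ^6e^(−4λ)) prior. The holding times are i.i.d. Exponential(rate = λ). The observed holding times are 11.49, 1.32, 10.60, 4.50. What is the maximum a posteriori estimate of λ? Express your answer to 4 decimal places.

λ̂_MAP = 0.3134

The Exponential(rate=λ) likelihood is ∝ λ^n e^(−λΣtᵢ). Here n = 4 and Σtᵢ = 11.49 + 1.32 + 10.60 + 4.50 = 27.91.
Posterior ∝ λ^6e^(−4λ) · λ^4e^(−27.91λ) = λ^10e^(−31.91λ), i.e. Gamma(11, 31.91).
Mode = (a−1)/b = 10/31.91 ≈ 0.3134.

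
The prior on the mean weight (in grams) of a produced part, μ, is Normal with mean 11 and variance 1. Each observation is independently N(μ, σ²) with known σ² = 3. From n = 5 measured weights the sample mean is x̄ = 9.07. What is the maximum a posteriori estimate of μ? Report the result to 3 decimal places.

μ̂_MAP = 9.794

n = 5, x̄ = 9.07.
For a Normal prior and Normal likelihood with known variance, the posterior is Normal; its mode equals its mean, the precision-weighted average.
Prior precision 1/σ₀² = 1/1 = 1; data precision n/σ² = 5/3.
μ̂ = (1·11 + (5/3)·9.07) / (1 + 5/3) = (1567/60)/(8/3) = 9.79375 ≈ 9.794.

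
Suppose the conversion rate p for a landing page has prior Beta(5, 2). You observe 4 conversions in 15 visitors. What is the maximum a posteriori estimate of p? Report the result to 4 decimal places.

Prior: Beta(5, 2).
Data: 4 successes in 15 trials. The binomial likelihood contributes p^4(1−p)^11, so the posterior is Beta(5+4, 2+11) = Beta(9, 13).
For Beta(a, b) with a, b > 1 the mode is (a−1)/(a+b−2) = 8/20 ≈ 0.4000.

p̂_MAP = 0.4000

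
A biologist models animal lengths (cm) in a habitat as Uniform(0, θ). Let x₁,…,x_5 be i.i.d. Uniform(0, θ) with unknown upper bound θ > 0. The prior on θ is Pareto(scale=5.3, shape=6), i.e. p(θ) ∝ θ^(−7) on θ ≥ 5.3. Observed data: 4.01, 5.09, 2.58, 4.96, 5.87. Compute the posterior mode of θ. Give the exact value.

θ̂_MAP = 5.87

The Uniform(0, θ) likelihood is θ^(−n) for θ ≥ max(xᵢ), zero otherwise. Here max(xᵢ) = 5.87.
Posterior ∝ θ^(−7) · θ^(−5) = θ^(−12) on θ ≥ max(5.3, 5.87) = 5.87.
This density is strictly decreasing in θ, so the posterior mode lies at the lower boundary of the support.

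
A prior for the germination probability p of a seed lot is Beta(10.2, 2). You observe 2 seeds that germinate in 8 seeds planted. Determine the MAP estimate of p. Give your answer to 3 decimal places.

p̂_MAP = 0.615

Prior: Beta(10.2, 2).
Data: 2 successes in 8 trials. The binomial likelihood contributes p^2(1−p)^6, so the posterior is Beta(10.2+2, 2+6) = Beta(12.2, 8).
For Beta(a, b) with a, b > 1 the mode is (a−1)/(a+b−2) = 11.2/18.2 ≈ 0.615.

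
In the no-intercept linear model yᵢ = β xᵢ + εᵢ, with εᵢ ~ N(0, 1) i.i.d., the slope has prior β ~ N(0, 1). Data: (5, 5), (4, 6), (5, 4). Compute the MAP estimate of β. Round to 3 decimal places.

log p(β | y) = −Σ(yᵢ − βxᵢ)²/(2·1) − β²/(2·1) + const.
Setting the derivative to zero: Σxᵢ(yᵢ − βxᵢ)/1 − β/1 = 0, so β = Σxᵢyᵢ / (Σxᵢ² + σ²/τ²).
Σxᵢyᵢ = 5·5 + 4·6 + 5·4 = 69; Σxᵢ² = 66; σ²/τ² = 1.
β̂_MAP = 69 / (66 + 1) = 69/67 ≈ 1.030.

β̂_MAP = 1.030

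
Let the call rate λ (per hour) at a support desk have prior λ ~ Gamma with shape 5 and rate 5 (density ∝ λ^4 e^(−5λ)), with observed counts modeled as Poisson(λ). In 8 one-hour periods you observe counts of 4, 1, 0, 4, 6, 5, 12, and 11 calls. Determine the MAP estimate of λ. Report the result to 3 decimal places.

λ̂_MAP = 3.615

Σxᵢ = 4+1+0+4+6+5+12+11 = 43, with n = 8.
Posterior ∝ λ^4e^(−5λ) · λ^43e^(−8λ) = λ^47e^(−13λ), i.e. Gamma(shape=48, rate=13).
The mode of a Gamma(a, b) with a ≥ 1 (shape–rate) is (a−1)/b = 47/13 ≈ 3.615.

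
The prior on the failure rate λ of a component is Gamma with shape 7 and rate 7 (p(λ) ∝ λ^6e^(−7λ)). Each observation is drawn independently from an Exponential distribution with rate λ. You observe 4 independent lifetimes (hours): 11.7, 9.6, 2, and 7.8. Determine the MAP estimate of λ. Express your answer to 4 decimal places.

The Exponential(rate=λ) likelihood is ∝ λ^n e^(−λΣtᵢ). Here n = 4 and Σtᵢ = 11.7 + 9.6 + 2 + 7.8 = 31.1.
Posterior ∝ λ^6e^(−7λ) · λ^4e^(−31.1λ) = λ^10e^(−38.1λ), i.e. Gamma(11, 38.1).
Mode = (a−1)/b = 10/38.1 ≈ 0.2625.

λ̂_MAP = 0.2625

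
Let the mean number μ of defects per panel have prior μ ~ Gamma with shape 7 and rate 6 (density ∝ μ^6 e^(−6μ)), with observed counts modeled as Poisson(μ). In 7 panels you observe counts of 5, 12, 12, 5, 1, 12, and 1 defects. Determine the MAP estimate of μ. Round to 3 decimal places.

Σxᵢ = 5+12+12+5+1+12+1 = 48, with n = 7.
Posterior ∝ μ^6e^(−6μ) · μ^48e^(−7μ) = μ^54e^(−13μ), i.e. Gamma(shape=55, rate=13).
The mode of a Gamma(a, b) with a ≥ 1 (shape–rate) is (a−1)/b = 54/13 ≈ 4.154.

μ̂_MAP = 4.154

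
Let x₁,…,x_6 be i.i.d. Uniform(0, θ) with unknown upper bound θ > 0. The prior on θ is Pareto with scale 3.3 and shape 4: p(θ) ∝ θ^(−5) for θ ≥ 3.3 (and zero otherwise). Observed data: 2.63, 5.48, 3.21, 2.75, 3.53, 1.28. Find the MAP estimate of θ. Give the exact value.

θ̂_MAP = 5.48

The Uniform(0, θ) likelihood is θ^(−n) for θ ≥ max(xᵢ), zero otherwise. Here max(xᵢ) = 5.48.
Posterior ∝ θ^(−5) · θ^(−6) = θ^(−11) on θ ≥ max(3.3, 5.48) = 5.48.
This density is strictly decreasing in θ, so the posterior mode lies at the lower boundary of the support.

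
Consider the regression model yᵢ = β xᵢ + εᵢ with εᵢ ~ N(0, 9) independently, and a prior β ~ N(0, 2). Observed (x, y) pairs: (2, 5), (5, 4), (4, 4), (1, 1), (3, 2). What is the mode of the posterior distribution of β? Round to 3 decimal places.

log p(β | y) = −Σ(yᵢ − βxᵢ)²/(2·9) − β²/(2·2) + const.
Setting the derivative to zero: Σxᵢ(yᵢ − βxᵢ)/9 − β/2 = 0, so β = Σxᵢyᵢ / (Σxᵢ² + σ²/τ²).
Σxᵢyᵢ = 2·5 + 5·4 + 4·4 + 1·1 + 3·2 = 53; Σxᵢ² = 55; σ²/τ² = 4.5.
β̂_MAP = 53 / (55 + 4.5) = 53/59.5 ≈ 0.891.

β̂_MAP = 0.891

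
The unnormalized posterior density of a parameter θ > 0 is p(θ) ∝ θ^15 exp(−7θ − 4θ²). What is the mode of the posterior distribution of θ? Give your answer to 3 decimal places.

ℓ'(θ) = 15/θ − 7 − 8θ. Setting this to zero and multiplying by θ: 8θ² + 7θ − 15 = 0.
θ = (−7 + √(7² + 4·8·15)) / (2·8) = (−7 + √529) / 16 = (−7 + 23)/16 = 1.
ℓ''(θ) = −15/θ² − 8 < 0, confirming a maximum.

θ̂_MAP = 1.000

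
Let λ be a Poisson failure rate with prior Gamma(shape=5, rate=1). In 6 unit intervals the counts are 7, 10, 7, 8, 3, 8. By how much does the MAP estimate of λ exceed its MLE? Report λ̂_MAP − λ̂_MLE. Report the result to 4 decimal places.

Σxᵢ = 43. Posterior is Gamma(48, 7); MAP = (48−1)/7 = 47/7 ≈ 6.71429.
MLE = x̄ = 43/6 ≈ 7.16667.
Difference = 47/7 − 43/6 = -19/42 ≈ -0.4524.

MAP − MLE = -0.4524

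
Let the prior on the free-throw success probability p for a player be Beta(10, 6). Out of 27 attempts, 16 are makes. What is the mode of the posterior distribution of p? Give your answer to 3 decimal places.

p̂_MAP = 0.610

Prior: Beta(10, 6).
Data: 16 successes in 27 trials. The binomial likelihood contributes p^16(1−p)^11, so the posterior is Beta(10+16, 6+11) = Beta(26, 17).
For Beta(a, b) with a, b > 1 the mode is (a−1)/(a+b−2) = 25/41 ≈ 0.610.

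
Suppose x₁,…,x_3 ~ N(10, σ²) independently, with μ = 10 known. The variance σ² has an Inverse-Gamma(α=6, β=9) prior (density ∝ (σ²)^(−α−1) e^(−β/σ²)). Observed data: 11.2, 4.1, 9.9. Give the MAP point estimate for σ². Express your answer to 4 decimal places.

Sum of squared deviations about the known mean: SS = (11.2−10)² + (4.1−10)² + (9.9−10)² = 36.26.
The Normal likelihood contributes (σ²)^(−n/2) exp(−SS/(2σ²)), so the posterior is Inverse-Gamma(α + n/2, β + SS/2) = Inverse-Gamma(7.5, 27.13).
The mode of Inverse-Gamma(a, b) is b/(a+1) = 27.13/8.5 ≈ 3.1918.

σ̂²_MAP = 3.1918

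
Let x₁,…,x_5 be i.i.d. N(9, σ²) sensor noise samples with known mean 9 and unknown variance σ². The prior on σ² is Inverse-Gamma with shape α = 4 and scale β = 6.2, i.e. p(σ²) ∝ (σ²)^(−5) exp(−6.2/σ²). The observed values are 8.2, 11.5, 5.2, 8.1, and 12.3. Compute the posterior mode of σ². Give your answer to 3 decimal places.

Sum of squared deviations about the known mean: SS = (8.2−9)² + (11.5−9)² + (5.2−9)² + (8.1−9)² + (12.3−9)² = 33.03.
The Normal likelihood contributes (σ²)^(−n/2) exp(−SS/(2σ²)), so the posterior is Inverse-Gamma(α + n/2, β + SS/2) = Inverse-Gamma(6.5, 22.715).
The mode of Inverse-Gamma(a, b) is b/(a+1) = 22.715/7.5 ≈ 3.029.

σ̂²_MAP = 3.029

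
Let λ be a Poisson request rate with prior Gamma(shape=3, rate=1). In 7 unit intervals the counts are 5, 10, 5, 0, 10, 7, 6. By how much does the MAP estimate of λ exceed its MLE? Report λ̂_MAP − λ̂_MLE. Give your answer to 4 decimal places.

MAP − MLE = -0.5179

Σxᵢ = 43. Posterior is Gamma(46, 8); MAP = (46−1)/8 = 45/8 ≈ 5.62500.
MLE = x̄ = 43/7 ≈ 6.14286.
Difference = 45/8 − 43/7 = -29/56 ≈ -0.5179.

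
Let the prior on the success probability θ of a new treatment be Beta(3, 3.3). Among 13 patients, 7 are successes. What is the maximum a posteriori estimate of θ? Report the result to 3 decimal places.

Prior: Beta(3, 3.3).
Data: 7 successes in 13 trials. The binomial likelihood contributes θ^7(1−θ)^6, so the posterior is Beta(3+7, 3.3+6) = Beta(10, 9.3).
For Beta(a, b) with a, b > 1 the mode is (a−1)/(a+b−2) = 9/17.3 ≈ 0.520.

θ̂_MAP = 0.520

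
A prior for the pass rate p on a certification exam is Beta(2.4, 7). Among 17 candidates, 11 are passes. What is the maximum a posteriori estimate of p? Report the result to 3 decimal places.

p̂_MAP = 0.508

Prior: Beta(2.4, 7).
Data: 11 successes in 17 trials. The binomial likelihood contributes p^11(1−p)^6, so the posterior is Beta(2.4+11, 7+6) = Beta(13.4, 13).
For Beta(a, b) with a, b > 1 the mode is (a−1)/(a+b−2) = 12.4/24.4 ≈ 0.508.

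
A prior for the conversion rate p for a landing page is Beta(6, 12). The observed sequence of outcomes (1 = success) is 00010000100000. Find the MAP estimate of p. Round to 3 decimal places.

Prior: Beta(6, 12).
Data: 2 successes in 14 trials (from the sequence). The binomial likelihood contributes p^2(1−p)^12, so the posterior is Beta(6+2, 12+12) = Beta(8, 24).
For Beta(a, b) with a, b > 1 the mode is (a−1)/(a+b−2) = 7/30 ≈ 0.233.

p̂_MAP = 0.233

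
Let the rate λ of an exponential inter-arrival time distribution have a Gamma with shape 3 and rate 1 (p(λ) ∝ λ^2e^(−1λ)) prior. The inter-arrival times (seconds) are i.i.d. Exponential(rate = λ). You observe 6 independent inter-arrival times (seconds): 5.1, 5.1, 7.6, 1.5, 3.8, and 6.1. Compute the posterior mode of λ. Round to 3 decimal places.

The Exponential(rate=λ) likelihood is ∝ λ^n e^(−λΣtᵢ). Here n = 6 and Σtᵢ = 5.1 + 5.1 + 7.6 + 1.5 + 3.8 + 6.1 = 29.2.
Posterior ∝ λ^2e^(−1λ) · λ^6e^(−29.2λ) = λ^8e^(−30.2λ), i.e. Gamma(9, 30.2).
Mode = (a−1)/b = 8/30.2 ≈ 0.265.

λ̂_MAP = 0.265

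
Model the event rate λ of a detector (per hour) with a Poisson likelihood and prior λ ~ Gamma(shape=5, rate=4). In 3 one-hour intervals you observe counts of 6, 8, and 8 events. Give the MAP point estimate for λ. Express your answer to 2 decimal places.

λ̂_MAP = 3.71

Σxᵢ = 6+8+8 = 22, with n = 3.
Posterior ∝ λ^4e^(−4λ) · λ^22e^(−3λ) = λ^26e^(−7λ), i.e. Gamma(shape=27, rate=7).
The mode of a Gamma(a, b) with a ≥ 1 (shape–rate) is (a−1)/b = 26/7 ≈ 3.71.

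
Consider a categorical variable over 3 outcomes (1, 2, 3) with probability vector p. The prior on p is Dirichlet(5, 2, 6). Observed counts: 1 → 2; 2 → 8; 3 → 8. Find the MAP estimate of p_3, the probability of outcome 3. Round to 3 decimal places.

The posterior is Dirichlet(αᵢ + nᵢ) = Dirichlet(7, 10, 14).
For a Dirichlet(a₁,…,a_K) with all aᵢ > 1, the mode has j-th component (aⱼ − 1)/(Σaᵢ − K).
Here Σaᵢ = 31 and K = 3, so p_3 = (14 − 1)/(31 − 3) = 13/28 ≈ 0.464.

MAP estimate: 0.464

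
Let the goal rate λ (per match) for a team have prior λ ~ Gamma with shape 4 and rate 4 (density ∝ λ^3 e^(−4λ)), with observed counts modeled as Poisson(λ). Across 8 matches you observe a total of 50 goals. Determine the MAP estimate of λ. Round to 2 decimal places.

Σxᵢ = 50, n = 8.
Posterior ∝ λ^3e^(−4λ) · λ^50e^(−8λ) = λ^53e^(−12λ), i.e. Gamma(shape=54, rate=12).
The mode of a Gamma(a, b) with a ≥ 1 (shape–rate) is (a−1)/b = 53/12 ≈ 4.42.

λ̂_MAP = 4.42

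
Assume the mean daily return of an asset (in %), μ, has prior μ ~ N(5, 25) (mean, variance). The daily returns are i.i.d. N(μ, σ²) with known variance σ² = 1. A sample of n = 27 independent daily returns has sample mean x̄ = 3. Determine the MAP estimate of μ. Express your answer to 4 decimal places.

μ̂_MAP = 3.0030

n = 27, x̄ = 3.
For a Normal prior and Normal likelihood with known variance, the posterior is Normal; its mode equals its mean, the precision-weighted average.
Prior precision 1/σ₀² = 1/25 = 0.04; data precision n/σ² = 27/1 = 27.
μ̂ = (0.04·5 + 27·3) / (0.04 + 27) = 81.2/27.04 = 1015/338 ≈ 3.0030.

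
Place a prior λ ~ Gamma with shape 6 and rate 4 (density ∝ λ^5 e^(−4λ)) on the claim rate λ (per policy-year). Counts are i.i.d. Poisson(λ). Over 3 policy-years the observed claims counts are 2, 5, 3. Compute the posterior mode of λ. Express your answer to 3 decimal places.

λ̂_MAP = 2.143

Σxᵢ = 2+5+3 = 10, with n = 3.
Posterior ∝ λ^5e^(−4λ) · λ^10e^(−3λ) = λ^15e^(−7λ), i.e. Gamma(shape=16, rate=7).
The mode of a Gamma(a, b) with a ≥ 1 (shape–rate) is (a−1)/b = 15/7 ≈ 2.143.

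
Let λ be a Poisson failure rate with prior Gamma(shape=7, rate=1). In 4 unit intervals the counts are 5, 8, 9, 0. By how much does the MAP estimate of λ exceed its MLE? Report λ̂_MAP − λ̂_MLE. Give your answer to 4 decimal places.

Σxᵢ = 22. Posterior is Gamma(29, 5); MAP = (29−1)/5 = 28/5 ≈ 5.60000.
MLE = x̄ = 22/4 ≈ 5.50000.
Difference = 28/5 − 22/4 = 1/10 ≈ 0.1000.

MAP − MLE = 0.1000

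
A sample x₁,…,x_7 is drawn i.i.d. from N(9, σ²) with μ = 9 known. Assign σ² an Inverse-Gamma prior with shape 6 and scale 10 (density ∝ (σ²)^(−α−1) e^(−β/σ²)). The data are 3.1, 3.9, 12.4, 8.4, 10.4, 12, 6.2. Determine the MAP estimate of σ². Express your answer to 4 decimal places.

σ̂²_MAP = 5.3114

Sum of squared deviations about the known mean: SS = (3.1−9)² + (3.9−9)² + (12.4−9)² + (8.4−9)² + (10.4−9)² + (12−9)² + (6.2−9)² = 91.54.
The Normal likelihood contributes (σ²)^(−n/2) exp(−SS/(2σ²)), so the posterior is Inverse-Gamma(α + n/2, β + SS/2) = Inverse-Gamma(9.5, 55.77).
The mode of Inverse-Gamma(a, b) is b/(a+1) = 55.77/10.5 ≈ 5.3114.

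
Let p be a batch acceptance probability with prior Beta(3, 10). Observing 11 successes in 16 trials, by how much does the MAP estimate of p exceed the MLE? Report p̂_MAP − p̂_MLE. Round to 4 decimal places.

Posterior is Beta(14, 15); MAP = (14−1)/(29−2) = 13/27 ≈ 0.48148.
MLE ignores the prior: p̂_MLE = k/n = 11/16 ≈ 0.68750.
Difference = 13/27 − 11/16 = -89/432 ≈ -0.2060.

MAP − MLE = -0.2060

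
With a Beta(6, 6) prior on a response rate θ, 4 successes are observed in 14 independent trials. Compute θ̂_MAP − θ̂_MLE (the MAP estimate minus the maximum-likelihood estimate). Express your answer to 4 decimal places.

MAP − MLE = 0.0893

Posterior is Beta(10, 16); MAP = (10−1)/(26−2) = 9/24 ≈ 0.37500.
MLE ignores the prior: θ̂_MLE = k/n = 4/14 ≈ 0.28571.
Difference = 9/24 − 4/14 = 5/56 ≈ 0.0893.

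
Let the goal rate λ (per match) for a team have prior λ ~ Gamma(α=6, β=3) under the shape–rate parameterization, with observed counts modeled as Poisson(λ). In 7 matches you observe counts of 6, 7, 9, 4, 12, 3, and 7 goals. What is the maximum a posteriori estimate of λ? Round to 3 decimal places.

Σxᵢ = 6+7+9+4+12+3+7 = 48, with n = 7.
Posterior ∝ λ^5e^(−3λ) · λ^48e^(−7λ) = λ^53e^(−10λ), i.e. Gamma(shape=54, rate=10).
The mode of a Gamma(a, b) with a ≥ 1 (shape–rate) is (a−1)/b = 53/10 ≈ 5.300.

λ̂_MAP = 5.300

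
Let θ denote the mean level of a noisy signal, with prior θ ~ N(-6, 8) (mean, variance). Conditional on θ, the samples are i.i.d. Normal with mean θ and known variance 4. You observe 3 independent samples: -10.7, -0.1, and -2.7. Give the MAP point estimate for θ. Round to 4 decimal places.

n = 3; x̄ = ((-10.7) + (-0.1) + (-2.7))/3 = -13.5/3 = -4.5.
For a Normal prior and Normal likelihood with known variance, the posterior is Normal; its mode equals its mean, the precision-weighted average.
Prior precision 1/σ₀² = 1/8 = 0.125; data precision n/σ² = 3/4 = 0.75.
θ̂ = (0.125·(-6) + 0.75·(-4.5)) / (0.125 + 0.75) = (-4.125)/0.875 = -33/7 ≈ -4.7143.

θ̂_MAP = -4.7143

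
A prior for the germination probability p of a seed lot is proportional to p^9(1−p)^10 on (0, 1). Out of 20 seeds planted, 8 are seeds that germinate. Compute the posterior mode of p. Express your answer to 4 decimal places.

p̂_MAP = 0.4359

The prior density ∝ p^9(1−p)^10 is the kernel of Beta(10, 11).
Data: 8 successes in 20 trials. The binomial likelihood contributes p^8(1−p)^12, so the posterior is Beta(10+8, 11+12) = Beta(18, 23).
For Beta(a, b) with a, b > 1 the mode is (a−1)/(a+b−2) = 17/39 ≈ 0.4359.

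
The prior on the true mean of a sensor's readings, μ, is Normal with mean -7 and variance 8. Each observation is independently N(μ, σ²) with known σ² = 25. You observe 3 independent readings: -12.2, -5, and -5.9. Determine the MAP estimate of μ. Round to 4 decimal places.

n = 3; x̄ = ((-12.2) + (-5) + (-5.9))/3 = -23.1/3 = -7.7.
For a Normal prior and Normal likelihood with known variance, the posterior is Normal; its mode equals its mean, the precision-weighted average.
Prior precision 1/σ₀² = 1/8 = 0.125; data precision n/σ² = 3/25 = 0.12.
μ̂ = (0.125·(-7) + 0.12·(-7.7)) / (0.125 + 0.12) = (-1.799)/0.245 = -257/35 ≈ -7.3429.

μ̂_MAP = -7.3429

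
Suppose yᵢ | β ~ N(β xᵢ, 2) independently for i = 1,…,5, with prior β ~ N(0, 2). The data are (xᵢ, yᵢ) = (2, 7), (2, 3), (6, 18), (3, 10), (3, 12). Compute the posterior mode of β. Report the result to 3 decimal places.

β̂_MAP = 3.079

log p(β | y) = −Σ(yᵢ − βxᵢ)²/(2·2) − β²/(2·2) + const.
Setting the derivative to zero: Σxᵢ(yᵢ − βxᵢ)/2 − β/2 = 0, so β = Σxᵢyᵢ / (Σxᵢ² + σ²/τ²).
Σxᵢyᵢ = 2·7 + 2·3 + 6·18 + 3·10 + 3·12 = 194; Σxᵢ² = 62; σ²/τ² = 1.
β̂_MAP = 194 / (62 + 1) = 194/63 ≈ 3.079.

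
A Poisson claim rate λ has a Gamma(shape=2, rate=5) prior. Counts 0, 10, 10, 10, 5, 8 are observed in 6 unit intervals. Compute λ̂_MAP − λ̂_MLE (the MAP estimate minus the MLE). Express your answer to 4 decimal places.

MAP − MLE = -3.1667

Σxᵢ = 43. Posterior is Gamma(45, 11); MAP = (45−1)/11 = 44/11 ≈ 4.00000.
MLE = x̄ = 43/6 ≈ 7.16667.
Difference = 44/11 − 43/6 = -19/6 ≈ -3.1667.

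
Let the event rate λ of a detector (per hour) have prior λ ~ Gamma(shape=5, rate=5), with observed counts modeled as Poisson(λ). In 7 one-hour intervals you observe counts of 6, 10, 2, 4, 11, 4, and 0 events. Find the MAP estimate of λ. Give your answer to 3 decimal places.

λ̂_MAP = 3.417

Σxᵢ = 6+10+2+4+11+4+0 = 37, with n = 7.
Posterior ∝ λ^4e^(−5λ) · λ^37e^(−7λ) = λ^41e^(−12λ), i.e. Gamma(shape=42, rate=12).
The mode of a Gamma(a, b) with a ≥ 1 (shape–rate) is (a−1)/b = 41/12 ≈ 3.417.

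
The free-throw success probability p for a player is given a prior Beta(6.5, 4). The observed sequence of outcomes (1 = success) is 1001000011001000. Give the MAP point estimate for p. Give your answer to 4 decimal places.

Prior: Beta(6.5, 4).
Data: 5 successes in 16 trials (from the sequence). The binomial likelihood contributes p^5(1−p)^11, so the posterior is Beta(6.5+5, 4+11) = Beta(11.5, 15).
For Beta(a, b) with a, b > 1 the mode is (a−1)/(a+b−2) = 10.5/24.5 ≈ 0.4286.

p̂_MAP = 0.4286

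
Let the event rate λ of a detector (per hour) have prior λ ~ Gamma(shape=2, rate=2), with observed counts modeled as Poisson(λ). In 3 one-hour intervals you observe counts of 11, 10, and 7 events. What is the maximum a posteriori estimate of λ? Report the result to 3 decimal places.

Σxᵢ = 11+10+7 = 28, with n = 3.
Posterior ∝ λe^(−2λ) · λ^28e^(−3λ) = λ^29e^(−5λ), i.e. Gamma(shape=30, rate=5).
The mode of a Gamma(a, b) with a ≥ 1 (shape–rate) is (a−1)/b = 29/5 ≈ 5.800.

λ̂_MAP = 5.800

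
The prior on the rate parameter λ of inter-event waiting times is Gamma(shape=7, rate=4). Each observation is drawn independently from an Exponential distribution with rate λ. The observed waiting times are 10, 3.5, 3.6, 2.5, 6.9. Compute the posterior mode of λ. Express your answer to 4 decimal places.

λ̂_MAP = 0.3607

The Exponential(rate=λ) likelihood is ∝ λ^n e^(−λΣtᵢ). Here n = 5 and Σtᵢ = 10 + 3.5 + 3.6 + 2.5 + 6.9 = 26.5.
Posterior ∝ λ^6e^(−4λ) · λ^5e^(−26.5λ) = λ^11e^(−30.5λ), i.e. Gamma(12, 30.5).
Mode = (a−1)/b = 11/30.5 ≈ 0.3607.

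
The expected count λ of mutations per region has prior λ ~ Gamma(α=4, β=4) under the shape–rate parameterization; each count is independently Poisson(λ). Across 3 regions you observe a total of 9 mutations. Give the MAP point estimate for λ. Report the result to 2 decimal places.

λ̂_MAP = 1.71

Σxᵢ = 9, n = 3.
Posterior ∝ λ^3e^(−4λ) · λ^9e^(−3λ) = λ^12e^(−7λ), i.e. Gamma(shape=13, rate=7).
The mode of a Gamma(a, b) with a ≥ 1 (shape–rate) is (a−1)/b = 12/7 ≈ 1.71.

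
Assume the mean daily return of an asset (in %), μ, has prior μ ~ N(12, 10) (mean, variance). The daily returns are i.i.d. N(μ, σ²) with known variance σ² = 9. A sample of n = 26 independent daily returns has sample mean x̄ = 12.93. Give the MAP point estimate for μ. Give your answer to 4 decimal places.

μ̂_MAP = 12.8989

n = 26, x̄ = 12.93.
For a Normal prior and Normal likelihood with known variance, the posterior is Normal; its mode equals its mean, the precision-weighted average.
Prior precision 1/σ₀² = 1/10 = 0.1; data precision n/σ² = 26/9.
μ̂ = (0.1·12 + (26/9)·12.93) / (0.1 + 26/9) = (5783/150)/(269/90) = 17349/1345 ≈ 12.8989.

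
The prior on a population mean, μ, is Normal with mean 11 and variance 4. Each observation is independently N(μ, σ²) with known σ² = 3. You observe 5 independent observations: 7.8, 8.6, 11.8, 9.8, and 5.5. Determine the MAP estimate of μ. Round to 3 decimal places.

n = 5; x̄ = (7.8 + 8.6 + 11.8 + 9.8 + 5.5)/5 = 43.5/5 = 8.7.
For a Normal prior and Normal likelihood with known variance, the posterior is Normal; its mode equals its mean, the precision-weighted average.
Prior precision 1/σ₀² = 1/4 = 0.25; data precision n/σ² = 5/3.
μ̂ = (0.25·11 + (5/3)·8.7) / (0.25 + 5/3) = 17.25/(23/12) = 9.000.

μ̂_MAP = 9.000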